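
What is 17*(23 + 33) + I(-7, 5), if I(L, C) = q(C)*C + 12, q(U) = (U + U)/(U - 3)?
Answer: 989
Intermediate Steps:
q(U) = 2*U/(-3 + U) (q(U) = (2*U)/(-3 + U) = 2*U/(-3 + U))
I(L, C) = 12 + 2*C**2/(-3 + C) (I(L, C) = (2*C/(-3 + C))*C + 12 = 2*C**2/(-3 + C) + 12 = 12 + 2*C**2/(-3 + C))
17*(23 + 33) + I(-7, 5) = 17*(23 + 33) + 2*(-18 + 5**2 + 6*5)/(-3 + 5) = 17*56 + 2*(-18 + 25 + 30)/2 = 952 + 2*(1/2)*37 = 952 + 37 = 989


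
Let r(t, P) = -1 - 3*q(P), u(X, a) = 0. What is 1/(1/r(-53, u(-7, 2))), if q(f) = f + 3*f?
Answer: -1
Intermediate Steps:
q(f) = 4*f
r(t, P) = -1 - 12*P
1/(1/r(-53, u(-7, 2))) = 1/(1/(-1 - 12*0)) = 1/(1/(-1 + 0)) = 1/(1/(-1)) = 1/(-1) = -1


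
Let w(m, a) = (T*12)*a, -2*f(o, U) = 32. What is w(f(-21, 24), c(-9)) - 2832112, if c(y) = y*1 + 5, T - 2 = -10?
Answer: -2831728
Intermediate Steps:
T = -8 (T = 2 - 10 = -8)
f(o, U) = -16 (f(o, U) = -1/2*32 = -16)
c(y) = 5 + y (c(y) = y + 5 = 5 + y)
w(m, a) = -96*a (w(m, a) = (-8*12)*a = -96*a)
w(f(-21, 24), c(-9)) - 2832112 = -96*(5 - 9) - 2832112 = -96*(-4) - 2832112 = 384 - 2832112 = -2831728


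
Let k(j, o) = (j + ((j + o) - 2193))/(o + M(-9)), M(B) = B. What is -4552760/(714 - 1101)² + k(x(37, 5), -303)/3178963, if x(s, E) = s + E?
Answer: -376299415181311/12378862848222 ≈ -30.399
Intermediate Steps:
x(s, E) = E + s
k(j, o) = (-2193 + o + 2*j)/(-9 + o) (k(j, o) = (j + ((j + o) - 2193))/(o - 9) = (j + (-2193 + j + o))/(-9 + o) = (-2193 + o + 2*j)/(-9 + o))
-4552760/(714 - 1101)² + k(x(37, 5), -303)/3178963 = -4552760/(714 - 1101)² + ((-2193 - 303 + 2*(5 + 37))/(-9 - 303))/3178963 = -4552760/((-387)²) + ((-2193 - 303 + 2*42)/(-312))*(1/3178963) = -4552760/149769 - (-2193 - 303 + 84)/312*(1/3178963) = -4552760*1/149769 - 1/312*(-2412)*(1/3178963) = -4552760/149769 + (201/26)*(1/3178963) = -4552760/149769 + 201/82653038 = -376299415181311/12378862848222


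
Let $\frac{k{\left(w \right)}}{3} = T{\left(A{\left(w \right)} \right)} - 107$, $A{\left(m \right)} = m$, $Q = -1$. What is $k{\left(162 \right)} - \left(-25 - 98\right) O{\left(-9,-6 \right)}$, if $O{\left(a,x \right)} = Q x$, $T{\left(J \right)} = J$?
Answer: $903$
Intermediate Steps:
$k{\left(w \right)} = -321 + 3 w$ ($k{\left(w \right)} = 3 \left(w - 107\right) = 3 \left(-107 + w\right) = -321 + 3 w$)
$O{\left(a,x \right)} = - x$
$k{\left(162 \right)} - \left(-25 - 98\right) O{\left(-9,-6 \right)} = \left(-321 + 3 \cdot 162\right) - \left(-25 - 98\right) \left(\left(-1\right) \left(-6\right)\right) = \left(-321 + 486\right) - \left(-123\right) 6 = 165 - -738 = 165 + 738 = 903$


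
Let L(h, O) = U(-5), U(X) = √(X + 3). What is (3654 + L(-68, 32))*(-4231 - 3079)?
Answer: -26710740 - 7310*I*√2 ≈ -2.6711e+7 - 10338.0*I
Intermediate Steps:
U(X) = √(3 + X)
L(h, O) = I*√2 (L(h, O) = √(3 - 5) = √(-2) = I*√2)
(3654 + L(-68, 32))*(-4231 - 3079) = (3654 + I*√2)*(-4231 - 3079) = (3654 + I*√2)*(-7310) = -26710740 - 7310*I*√2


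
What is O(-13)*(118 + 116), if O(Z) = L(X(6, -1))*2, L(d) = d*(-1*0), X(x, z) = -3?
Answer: 0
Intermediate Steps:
L(d) = 0 (L(d) = d*0 = 0)
O(Z) = 0 (O(Z) = 0*2 = 0)
O(-13)*(118 + 116) = 0*(118 + 116) = 0*234 = 0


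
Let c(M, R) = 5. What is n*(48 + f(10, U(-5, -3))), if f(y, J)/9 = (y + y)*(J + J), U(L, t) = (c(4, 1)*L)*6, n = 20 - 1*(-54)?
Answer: -3992448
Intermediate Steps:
n = 74 (n = 20 + 54 = 74)
U(L, t) = 30*L (U(L, t) = (5*L)*6 = 30*L)
f(y, J) = 36*J*y (f(y, J) = 9*((y + y)*(J + J)) = 9*((2*y)*(2*J)) = 9*(4*J*y) = 36*J*y)
n*(48 + f(10, U(-5, -3))) = 74*(48 + 36*(30*(-5))*10) = 74*(48 + 36*(-150)*10) = 74*(48 - 54000) = 74*(-53952) = -3992448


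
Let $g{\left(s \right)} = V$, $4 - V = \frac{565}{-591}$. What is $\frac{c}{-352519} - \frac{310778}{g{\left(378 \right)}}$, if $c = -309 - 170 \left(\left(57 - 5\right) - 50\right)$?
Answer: $- \frac{64747091620241}{1032528151} \approx -62707.0$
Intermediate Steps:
$V = \frac{2929}{591}$ ($V = 4 - \frac{565}{-591} = 4 - 565 \left(- \frac{1}{591}\right) = 4 - - \frac{565}{591} = 4 + \frac{565}{591} = \frac{2929}{591} \approx 4.956$)
$g{\left(s \right)} = \frac{2929}{591}$
$c = -649$ ($c = -309 - 170 \left(52 - 50\right) = -309 - 340 = -649$)
$\frac{c}{-352519} - \frac{310778}{g{\left(378 \right)}} = - \frac{649}{-352519} - \frac{310778}{\frac{2929}{591}} = \left(-649\right) \left(- \frac{1}{352519}\right) - \frac{183669798}{2929} = \frac{649}{352519} - \frac{183669798}{2929} = - \frac{64747091620241}{1032528151}$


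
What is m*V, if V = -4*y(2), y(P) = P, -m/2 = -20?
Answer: -320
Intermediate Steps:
m = 40 (m = -2*(-20) = 40)
V = -8 (V = -4*2 = -8)
m*V = 40*(-8) = -320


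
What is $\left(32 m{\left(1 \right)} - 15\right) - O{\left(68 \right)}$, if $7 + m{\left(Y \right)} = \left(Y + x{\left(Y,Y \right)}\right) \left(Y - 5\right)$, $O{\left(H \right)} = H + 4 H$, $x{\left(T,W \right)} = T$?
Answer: $-835$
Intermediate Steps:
$O{\left(H \right)} = 5 H$
$m{\left(Y \right)} = -7 + 2 Y \left(-5 + Y\right)$ ($m{\left(Y \right)} = -7 + \left(Y + Y\right) \left(Y - 5\right) = -7 + 2 Y \left(-5 + Y\right)$)
$\left(32 m{\left(1 \right)} - 15\right) - O{\left(68 \right)} = \left(32 \left(-7 - 10 + 2 \cdot 1^{2}\right) - 15\right) - 5 \cdot 68 = \left(32 \left(-7 - 10 + 2 \cdot 1\right) - 15\right) - 340 = \left(32 \left(-7 - 10 + 2\right) - 15\right) - 340 = \left(32 \left(-15\right) - 15\right) - 340 = \left(-480 - 15\right) - 340 = -495 - 340 = -835$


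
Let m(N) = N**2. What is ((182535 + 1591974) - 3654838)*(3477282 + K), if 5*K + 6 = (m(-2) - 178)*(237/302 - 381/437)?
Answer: -2157259418745090231/329935 ≈ -6.5384e+12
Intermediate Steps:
K = 603969/329935 (K = -6/5 + (((-2)**2 - 178)*(237/302 - 381/437))/5 = -6/5 + ((4 - 178)*(237*(1/302) - 381*1/437))/5 = -6/5 + (-174*(237/302 - 381/437))/5 = -6/5 + (-174*(-11493/131974))/5 = -6/5 + (1/5)*(999891/65987) = -6/5 + 999891/329935 = 603969/329935 ≈ 1.8306)
((182535 + 1591974) - 3654838)*(3477282 + K) = ((182535 + 1591974) - 3654838)*(3477282 + 603969/329935) = (1774509 - 3654838)*(1147277640639/329935) = -1880329*1147277640639/329935 = -2157259418745090231/329935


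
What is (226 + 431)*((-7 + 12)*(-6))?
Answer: -19710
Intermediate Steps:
(226 + 431)*((-7 + 12)*(-6)) = 657*(5*(-6)) = 657*(-30) = -19710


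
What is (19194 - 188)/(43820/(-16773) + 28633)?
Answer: 318787638/480217489 ≈ 0.66384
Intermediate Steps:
(19194 - 188)/(43820/(-16773) + 28633) = 19006/(43820*(-1/16773) + 28633) = 19006/(-43820/16773 + 28633) = 19006/(480217489/16773) = 19006*(16773/480217489) = 318787638/480217489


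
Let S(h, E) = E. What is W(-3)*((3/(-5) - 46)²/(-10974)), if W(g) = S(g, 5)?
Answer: -54289/54870 ≈ -0.98941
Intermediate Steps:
W(g) = 5
W(-3)*((3/(-5) - 46)²/(-10974)) = 5*((3/(-5) - 46)²/(-10974)) = 5*((3*(-⅕) - 46)²*(-1/10974)) = 5*((-⅗ - 46)²*(-1/10974)) = 5*((-233/5)²*(-1/10974)) = 5*((54289/25)*(-1/10974)) = 5*(-54289/274350) = -54289/54870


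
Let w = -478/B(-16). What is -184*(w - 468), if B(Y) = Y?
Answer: 80615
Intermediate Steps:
w = 239/8 (w = -478/(-16) = -478*(-1/16) = 239/8 ≈ 29.875)
-184*(w - 468) = -184*(239/8 - 468) = -184*(-3505/8) = 80615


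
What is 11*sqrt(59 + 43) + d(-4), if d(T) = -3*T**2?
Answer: -48 + 11*sqrt(102) ≈ 63.095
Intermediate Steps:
11*sqrt(59 + 43) + d(-4) = 11*sqrt(59 + 43) - 3*(-4)**2 = 11*sqrt(102) - 3*16 = 11*sqrt(102) - 48 = -48 + 11*sqrt(102)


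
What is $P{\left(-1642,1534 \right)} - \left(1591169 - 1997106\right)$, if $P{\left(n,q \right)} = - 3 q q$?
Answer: $-6653531$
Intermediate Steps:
$P{\left(n,q \right)} = - 3 q^{2}$
$P{\left(-1642,1534 \right)} - \left(1591169 - 1997106\right) = - 3 \cdot 1534^{2} - \left(1591169 - 1997106\right) = \left(-3\right) 2353156 - \left(1591169 - 1997106\right) = -7059468 - -405937 = -7059468 + 405937 = -6653531$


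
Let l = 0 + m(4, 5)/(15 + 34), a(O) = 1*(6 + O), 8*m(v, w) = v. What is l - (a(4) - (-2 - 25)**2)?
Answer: 70463/98 ≈ 719.01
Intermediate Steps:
m(v, w) = v/8
a(O) = 6 + O
l = 1/98 (l = 0 + ((1/8)*4)/(15 + 34) = 0 + (1/2)/49 = 0 + (1/49)*(1/2) = 0 + 1/98 = 1/98 ≈ 0.010204)
l - (a(4) - (-2 - 25)**2) = 1/98 - ((6 + 4) - (-2 - 25)**2) = 1/98 - (10 - 1*(-27)**2) = 1/98 - (10 - 1*729) = 1/98 - (10 - 729) = 1/98 - 1*(-719) = 1/98 + 719 = 70463/98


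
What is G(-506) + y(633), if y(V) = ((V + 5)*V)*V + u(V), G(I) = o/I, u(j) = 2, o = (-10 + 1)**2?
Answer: 129353629423/506 ≈ 2.5564e+8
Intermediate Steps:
o = 81 (o = (-9)**2 = 81)
G(I) = 81/I
y(V) = 2 + V**2*(5 + V) (y(V) = ((V + 5)*V)*V + 2 = ((5 + V)*V)*V + 2 = (V*(5 + V))*V + 2 = V**2*(5 + V) + 2 = 2 + V**2*(5 + V))
G(-506) + y(633) = 81/(-506) + (2 + 633**3 + 5*633**2) = 81*(-1/506) + (2 + 253636137 + 5*400689) = -81/506 + (2 + 253636137 + 2003445) = -81/506 + 255639584 = 129353629423/506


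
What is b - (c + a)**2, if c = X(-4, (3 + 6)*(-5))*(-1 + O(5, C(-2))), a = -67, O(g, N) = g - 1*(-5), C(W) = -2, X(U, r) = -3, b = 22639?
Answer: 13803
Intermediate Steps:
O(g, N) = 5 + g (O(g, N) = g + 5 = 5 + g)
c = -27 (c = -3*(-1 + (5 + 5)) = -3*(-1 + 10) = -3*9 = -27)
b - (c + a)**2 = 22639 - (-27 - 67)**2 = 22639 - 1*(-94)**2 = 22639 - 1*8836 = 22639 - 8836 = 13803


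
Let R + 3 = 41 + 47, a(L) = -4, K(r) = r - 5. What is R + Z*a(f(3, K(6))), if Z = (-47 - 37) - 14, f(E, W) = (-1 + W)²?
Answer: 477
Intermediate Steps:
K(r) = -5 + r
R = 85 (R = -3 + (41 + 47) = -3 + 88 = 85)
Z = -98 (Z = -84 - 14 = -98)
R + Z*a(f(3, K(6))) = 85 - 98*(-4) = 85 + 392 = 477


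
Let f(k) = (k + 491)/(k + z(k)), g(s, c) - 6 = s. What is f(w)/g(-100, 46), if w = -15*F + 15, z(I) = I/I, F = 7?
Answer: 401/8366 ≈ 0.047932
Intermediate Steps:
g(s, c) = 6 + s
z(I) = 1
w = -90 (w = -15*7 + 15 = -105 + 15 = -90)
f(k) = (491 + k)/(1 + k) (f(k) = (k + 491)/(k + 1) = (491 + k)/(1 + k))
f(w)/g(-100, 46) = ((491 - 90)/(1 - 90))/(6 - 100) = (401/(-89))/(-94) = -1/89*401*(-1/94) = -401/89*(-1/94) = 401/8366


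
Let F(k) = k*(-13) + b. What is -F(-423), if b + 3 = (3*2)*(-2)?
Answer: -5484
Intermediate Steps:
b = -15 (b = -3 + (3*2)*(-2) = -3 + 6*(-2) = -3 - 12 = -15)
F(k) = -15 - 13*k (F(k) = k*(-13) - 15 = -13*k - 15 = -15 - 13*k)
-F(-423) = -(-15 - 13*(-423)) = -(-15 + 5499) = -1*5484 = -5484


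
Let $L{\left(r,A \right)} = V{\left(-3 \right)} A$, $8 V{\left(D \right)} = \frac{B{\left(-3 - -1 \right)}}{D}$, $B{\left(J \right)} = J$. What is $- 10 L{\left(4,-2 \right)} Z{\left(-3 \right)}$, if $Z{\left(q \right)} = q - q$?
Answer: $0$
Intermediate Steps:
$V{\left(D \right)} = - \frac{1}{4 D}$ ($V{\left(D \right)} = \frac{\left(-3 - -1\right) \frac{1}{D}}{8} = \frac{\left(-3 + 1\right) \frac{1}{D}}{8} = \frac{\left(-2\right) \frac{1}{D}}{8} = - \frac{1}{4 D}$)
$Z{\left(q \right)} = 0$
$L{\left(r,A \right)} = \frac{A}{12}$ ($L{\left(r,A \right)} = - \frac{1}{4 \left(-3\right)} A = \left(- \frac{1}{4}\right) \left(- \frac{1}{3}\right) A = \frac{A}{12}$)
$- 10 L{\left(4,-2 \right)} Z{\left(-3 \right)} = - 10 \cdot \frac{1}{12} \left(-2\right) 0 = \left(-10\right) \left(- \frac{1}{6}\right) 0 = \frac{5}{3} \cdot 0 = 0$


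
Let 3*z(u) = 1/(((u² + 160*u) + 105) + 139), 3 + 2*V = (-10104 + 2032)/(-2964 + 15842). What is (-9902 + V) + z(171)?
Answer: -21750257117437/2196149730 ≈ -9903.8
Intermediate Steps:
V = -23353/12878 (V = -3/2 + ((-10104 + 2032)/(-2964 + 15842))/2 = -3/2 + (-8072/12878)/2 = -3/2 + (-8072*1/12878)/2 = -3/2 + (½)*(-4036/6439) = -3/2 - 2018/6439 = -23353/12878 ≈ -1.8134)
z(u) = 1/(3*(244 + u² + 160*u)) (z(u) = 1/(3*(((u² + 160*u) + 105) + 139)) = 1/(3*((105 + u² + 160*u) + 139)) = 1/(3*(244 + u² + 160*u)))
(-9902 + V) + z(171) = (-9902 - 23353/12878) + 1/(3*(244 + 171² + 160*171)) = -127541309/12878 + 1/(3*(244 + 29241 + 27360)) = -127541309/12878 + (⅓)/56845 = -127541309/12878 + (⅓)*(1/56845) = -127541309/12878 + 1/170535 = -21750257117437/2196149730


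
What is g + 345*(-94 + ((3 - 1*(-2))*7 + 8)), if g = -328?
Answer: -17923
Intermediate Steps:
g + 345*(-94 + ((3 - 1*(-2))*7 + 8)) = -328 + 345*(-94 + ((3 - 1*(-2))*7 + 8)) = -328 + 345*(-94 + ((3 + 2)*7 + 8)) = -328 + 345*(-94 + (5*7 + 8)) = -328 + 345*(-94 + (35 + 8)) = -328 + 345*(-94 + 43) = -328 + 345*(-51) = -328 - 17595 = -17923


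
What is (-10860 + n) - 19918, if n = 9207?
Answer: -21571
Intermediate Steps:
(-10860 + n) - 19918 = (-10860 + 9207) - 19918 = -1653 - 19918 = -21571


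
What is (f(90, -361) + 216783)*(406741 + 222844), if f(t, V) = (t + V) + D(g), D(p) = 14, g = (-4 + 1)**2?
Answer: 136321521710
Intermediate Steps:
g = 9 (g = (-3)**2 = 9)
f(t, V) = 14 + V + t (f(t, V) = (t + V) + 14 = (V + t) + 14 = 14 + V + t)
(f(90, -361) + 216783)*(406741 + 222844) = ((14 - 361 + 90) + 216783)*(406741 + 222844) = (-257 + 216783)*629585 = 216526*629585 = 136321521710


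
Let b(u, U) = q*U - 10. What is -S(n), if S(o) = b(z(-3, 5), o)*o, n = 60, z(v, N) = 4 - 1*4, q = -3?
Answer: 11400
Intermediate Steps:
q = -3 (q = -1*3 = -3)
z(v, N) = 0 (z(v, N) = 4 - 4 = 0)
b(u, U) = -10 - 3*U (b(u, U) = -3*U - 10 = -10 - 3*U)
S(o) = o*(-10 - 3*o) (S(o) = (-10 - 3*o)*o = o*(-10 - 3*o))
-S(n) = -60*(-10 - 3*60) = -60*(-10 - 180) = -60*(-190) = -1*(-11400) = 11400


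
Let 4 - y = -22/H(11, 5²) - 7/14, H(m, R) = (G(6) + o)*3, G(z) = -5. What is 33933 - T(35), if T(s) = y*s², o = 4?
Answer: 224423/6 ≈ 37404.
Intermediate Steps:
H(m, R) = -3 (H(m, R) = (-5 + 4)*3 = -1*3 = -3)
y = -17/6 (y = 4 - (-22/(-3) - 7/14) = 4 - (-22*(-⅓) - 7*1/14) = 4 - (22/3 - ½) = 4 - 1*41/6 = 4 - 41/6 = -17/6 ≈ -2.8333)
T(s) = -17*s²/6
33933 - T(35) = 33933 - (-17)*35²/6 = 33933 - (-17)*1225/6 = 33933 - 1*(-20825/6) = 33933 + 20825/6 = 224423/6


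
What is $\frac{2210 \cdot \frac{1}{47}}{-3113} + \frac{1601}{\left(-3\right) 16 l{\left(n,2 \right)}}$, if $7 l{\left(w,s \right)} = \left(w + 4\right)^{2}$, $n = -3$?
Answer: $- \frac{1639813457}{7022928} \approx -233.49$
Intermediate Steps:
$l{\left(w,s \right)} = \frac{\left(4 + w\right)^{2}}{7}$ ($l{\left(w,s \right)} = \frac{\left(w + 4\right)^{2}}{7} = \frac{\left(4 + w\right)^{2}}{7}$)
$\frac{2210 \cdot \frac{1}{47}}{-3113} + \frac{1601}{\left(-3\right) 16 l{\left(n,2 \right)}} = \frac{2210 \cdot \frac{1}{47}}{-3113} + \frac{1601}{\left(-3\right) 16 \frac{\left(4 - 3\right)^{2}}{7}} = 2210 \cdot \frac{1}{47} \left(- \frac{1}{3113}\right) + \frac{1601}{\left(-48\right) \frac{1^{2}}{7}} = \frac{2210}{47} \left(- \frac{1}{3113}\right) + \frac{1601}{\left(-48\right) \frac{1}{7} \cdot 1} = - \frac{2210}{146311} + \frac{1601}{\left(-48\right) \frac{1}{7}} = - \frac{2210}{146311} + \frac{1601}{- \frac{48}{7}} = - \frac{2210}{146311} + 1601 \left(- \frac{7}{48}\right) = - \frac{2210}{146311} - \frac{11207}{48} = - \frac{1639813457}{7022928}$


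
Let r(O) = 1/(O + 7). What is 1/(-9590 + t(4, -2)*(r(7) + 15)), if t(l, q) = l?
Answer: -7/66708 ≈ -0.00010493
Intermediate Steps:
r(O) = 1/(7 + O)
1/(-9590 + t(4, -2)*(r(7) + 15)) = 1/(-9590 + 4*(1/(7 + 7) + 15)) = 1/(-9590 + 4*(1/14 + 15)) = 1/(-9590 + 4*(211/14)) = 1/(-9590 + 422/7) = 1/(-66708/7) = -7/66708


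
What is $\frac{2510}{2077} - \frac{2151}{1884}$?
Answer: $\frac{87071}{1304356} \approx 0.066754$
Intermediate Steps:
$\frac{2510}{2077} - \frac{2151}{1884} = 2510 \cdot \frac{1}{2077} - \frac{717}{628} = \frac{2510}{2077} - \frac{717}{628} = \frac{87071}{1304356}$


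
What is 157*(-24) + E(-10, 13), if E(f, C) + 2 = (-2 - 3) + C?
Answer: -3762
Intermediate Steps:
E(f, C) = -7 + C (E(f, C) = -2 + ((-2 - 3) + C) = -2 + (-5 + C) = -7 + C)
157*(-24) + E(-10, 13) = 157*(-24) + (-7 + 13) = -3768 + 6 = -3762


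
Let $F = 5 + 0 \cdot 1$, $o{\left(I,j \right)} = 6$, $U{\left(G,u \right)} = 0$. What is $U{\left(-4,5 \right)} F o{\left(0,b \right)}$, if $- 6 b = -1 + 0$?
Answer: $0$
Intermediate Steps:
$b = \frac{1}{6}$ ($b = - \frac{-1 + 0}{6} = \left(- \frac{1}{6}\right) \left(-1\right) = \frac{1}{6} \approx 0.16667$)
$F = 5$ ($F = 5 + 0 = 5$)
$U{\left(-4,5 \right)} F o{\left(0,b \right)} = 0 \cdot 5 \cdot 6 = 0 \cdot 6 = 0$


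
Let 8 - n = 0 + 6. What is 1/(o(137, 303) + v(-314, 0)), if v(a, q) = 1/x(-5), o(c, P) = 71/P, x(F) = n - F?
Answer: 2121/800 ≈ 2.6512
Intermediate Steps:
n = 2 (n = 8 - (0 + 6) = 8 - 1*6 = 8 - 6 = 2)
x(F) = 2 - F
v(a, q) = ⅐ (v(a, q) = 1/(2 - 1*(-5)) = 1/(2 + 5) = 1/7 = ⅐)
1/(o(137, 303) + v(-314, 0)) = 1/(71/303 + ⅐) = 1/(800/2121) = 2121/800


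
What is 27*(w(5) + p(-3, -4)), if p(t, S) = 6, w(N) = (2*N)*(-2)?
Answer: -378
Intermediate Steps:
w(N) = -4*N
27*(w(5) + p(-3, -4)) = 27*(-4*5 + 6) = 27*(-20 + 6) = 27*(-14) = -378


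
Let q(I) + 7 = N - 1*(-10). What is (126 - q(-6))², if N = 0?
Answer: 15129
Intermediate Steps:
q(I) = 3 (q(I) = -7 + (0 - 1*(-10)) = -7 + (0 + 10) = -7 + 10 = 3)
(126 - q(-6))² = (126 - 1*3)² = (126 - 3)² = 123² = 15129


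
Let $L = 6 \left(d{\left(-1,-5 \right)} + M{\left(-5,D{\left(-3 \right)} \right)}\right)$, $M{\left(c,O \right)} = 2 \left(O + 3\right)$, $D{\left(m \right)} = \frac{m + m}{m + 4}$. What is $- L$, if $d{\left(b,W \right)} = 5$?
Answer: $6$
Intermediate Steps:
$D{\left(m \right)} = \frac{2 m}{4 + m}$
$M{\left(c,O \right)} = 6 + 2 O$ ($M{\left(c,O \right)} = 2 \left(3 + O\right) = 6 + 2 O$)
$L = -6$ ($L = 6 \left(5 + \left(6 + 2 \cdot 2 \left(-3\right) \frac{1}{4 - 3}\right)\right) = 6 \left(5 + \left(6 + 2 \cdot 2 \left(-3\right) 1^{-1}\right)\right) = 6 \left(5 + \left(6 + 2 \cdot 2 \left(-3\right) 1\right)\right) = 6 \left(5 + \left(6 + 2 \left(-6\right)\right)\right) = 6 \left(5 + \left(6 - 12\right)\right) = 6 \left(5 - 6\right) = 6 \left(-1\right) = -6$)
$- L = \left(-1\right) \left(-6\right) = 6$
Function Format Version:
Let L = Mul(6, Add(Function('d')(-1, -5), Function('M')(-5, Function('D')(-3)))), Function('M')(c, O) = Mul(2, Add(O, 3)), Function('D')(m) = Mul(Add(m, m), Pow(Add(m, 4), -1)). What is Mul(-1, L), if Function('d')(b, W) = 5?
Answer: 6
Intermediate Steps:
Function('D')(m) = Mul(2, m, Pow(Add(4, m), -1)) (Function('D')(m) = Mul(Mul(2, m), Pow(Add(4, m), -1)) = Mul(2, m, Pow(Add(4, m), -1)))
Function('M')(c, O) = Add(6, Mul(2, O)) (Function('M')(c, O) = Mul(2, Add(3, O)) = Add(6, Mul(2, O)))
L = -6 (L = Mul(6, Add(5, Add(6, Mul(2, Mul(2, -3, Pow(Add(4, -3), -1)))))) = Mul(6, Add(5, Add(6, Mul(2, Mul(2, -3, Pow(1, -1)))))) = Mul(6, Add(5, Add(6, Mul(2, Mul(2, -3, 1))))) = Mul(6, Add(5, Add(6, Mul(2, -6)))) = Mul(6, Add(5, Add(6, -12))) = Mul(6, Add(5, -6)) = Mul(6, -1) = -6)
Mul(-1, L) = Mul(-1, -6) = 6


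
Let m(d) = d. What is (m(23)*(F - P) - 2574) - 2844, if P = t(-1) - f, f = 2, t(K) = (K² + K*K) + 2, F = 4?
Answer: -5372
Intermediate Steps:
t(K) = 2 + 2*K² (t(K) = (K² + K²) + 2 = 2*K² + 2 = 2 + 2*K²)
P = 2 (P = (2 + 2*(-1)²) - 1*2 = (2 + 2*1) - 2 = (2 + 2) - 2 = 4 - 2 = 2)
(m(23)*(F - P) - 2574) - 2844 = (23*(4 - 1*2) - 2574) - 2844 = (23*(4 - 2) - 2574) - 2844 = (23*2 - 2574) - 2844 = (46 - 2574) - 2844 = -2528 - 2844 = -5372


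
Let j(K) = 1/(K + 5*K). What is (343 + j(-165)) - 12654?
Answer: -12187891/990 ≈ -12311.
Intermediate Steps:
j(K) = 1/(6*K)
(343 + j(-165)) - 12654 = (343 + (⅙)/(-165)) - 12654 = (343 + (⅙)*(-1/165)) - 12654 = (343 - 1/990) - 12654 = 339569/990 - 12654 = -12187891/990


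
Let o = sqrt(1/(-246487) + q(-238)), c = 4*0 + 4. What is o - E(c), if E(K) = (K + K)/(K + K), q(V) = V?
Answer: -1 + I*sqrt(14459890444709)/246487 ≈ -1.0 + 15.427*I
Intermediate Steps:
c = 4 (c = 0 + 4 = 4)
E(K) = 1 (E(K) = (2*K)/((2*K)) = (2*K)*(1/(2*K)) = 1)
o = I*sqrt(14459890444709)/246487 (o = sqrt(1/(-246487) - 238) = sqrt(-1/246487 - 238) = sqrt(-58663907/246487) = I*sqrt(14459890444709)/246487 ≈ 15.427*I)
o - E(c) = I*sqrt(14459890444709)/246487 - 1*1 = I*sqrt(14459890444709)/246487 - 1 = -1 + I*sqrt(14459890444709)/246487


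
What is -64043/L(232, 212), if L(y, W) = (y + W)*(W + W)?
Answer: -64043/188256 ≈ -0.34019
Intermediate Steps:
L(y, W) = 2*W*(W + y) (L(y, W) = (W + y)*(2*W) = 2*W*(W + y))
-64043/L(232, 212) = -64043*1/(424*(212 + 232)) = -64043/(2*212*444) = -64043/188256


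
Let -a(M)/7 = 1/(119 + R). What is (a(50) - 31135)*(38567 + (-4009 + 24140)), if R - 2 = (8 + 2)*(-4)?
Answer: -5482701908/3 ≈ -1.8276e+9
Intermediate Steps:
R = -38 (R = 2 + (8 + 2)*(-4) = 2 + 10*(-4) = 2 - 40 = -38)
a(M) = -7/81 (a(M) = -7/(119 - 38) = -7/81)
(a(50) - 31135)*(38567 + (-4009 + 24140)) = (-7/81 - 31135)*(38567 + (-4009 + 24140)) = -2521942*(38567 + 20131)/81 = -2521942/81*58698 = -5482701908/3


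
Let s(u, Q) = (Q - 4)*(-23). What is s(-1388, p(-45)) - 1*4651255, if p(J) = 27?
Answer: -4651784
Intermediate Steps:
s(u, Q) = 92 - 23*Q (s(u, Q) = (-4 + Q)*(-23) = 92 - 23*Q)
s(-1388, p(-45)) - 1*4651255 = (92 - 23*27) - 1*4651255 = (92 - 621) - 4651255 = -529 - 4651255 = -4651784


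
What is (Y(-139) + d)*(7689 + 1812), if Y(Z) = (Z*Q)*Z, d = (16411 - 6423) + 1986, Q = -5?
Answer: -804079131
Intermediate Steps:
d = 11974 (d = 9988 + 1986 = 11974)
Y(Z) = -5*Z² (Y(Z) = (Z*(-5))*Z = (-5*Z)*Z = -5*Z²)
(Y(-139) + d)*(7689 + 1812) = (-5*(-139)² + 11974)*(7689 + 1812) = (-5*19321 + 11974)*9501 = (-96605 + 11974)*9501 = -84631*9501 = -804079131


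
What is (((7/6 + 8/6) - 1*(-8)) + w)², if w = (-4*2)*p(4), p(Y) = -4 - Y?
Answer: 22201/4 ≈ 5550.3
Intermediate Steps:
w = 64 (w = (-4*2)*(-4 - 1*4) = -8*(-4 - 4) = -8*(-8) = 64)
(((7/6 + 8/6) - 1*(-8)) + w)² = (((7/6 + 8/6) - 1*(-8)) + 64)² = (((7*(⅙) + 8*(⅙)) + 8) + 64)² = (((7/6 + 4/3) + 8) + 64)² = ((5/2 + 8) + 64)² = (21/2 + 64)² = (149/2)² = 22201/4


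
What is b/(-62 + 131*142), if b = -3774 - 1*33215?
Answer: -36989/18540 ≈ -1.9951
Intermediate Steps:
b = -36989 (b = -3774 - 33215 = -36989)
b/(-62 + 131*142) = -36989/(-62 + 131*142) = -36989/(-62 + 18602) = -36989/18540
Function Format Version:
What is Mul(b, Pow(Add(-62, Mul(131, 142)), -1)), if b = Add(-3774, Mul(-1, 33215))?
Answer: Rational(-36989, 18540) ≈ -1.9951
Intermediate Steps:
b = -36989 (b = Add(-3774, -33215) = -36989)
Mul(b, Pow(Add(-62, Mul(131, 142)), -1)) = Mul(-36989, Pow(Add(-62, Mul(131, 142)), -1)) = Mul(-36989, Pow(Add(-62, 18602), -1)) = Mul(-36989, Pow(18540, -1)) = Mul(-36989, Rational(1, 18540)) = Rational(-36989, 18540)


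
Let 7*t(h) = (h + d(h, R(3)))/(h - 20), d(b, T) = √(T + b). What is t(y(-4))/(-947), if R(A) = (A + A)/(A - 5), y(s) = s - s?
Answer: I*√3/132580 ≈ 1.3064e-5*I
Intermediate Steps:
y(s) = 0
R(A) = 2*A/(-5 + A) (R(A) = (2*A)/(-5 + A) = 2*A/(-5 + A))
t(h) = (h + √(-3 + h))/(7*(-20 + h)) (t(h) = ((h + √(2*3/(-5 + 3) + h))/(h - 20))/7 = ((h + √(2*3/(-2) + h))/(-20 + h))/7 = ((h + √(2*3*(-½) + h))/(-20 + h))/7 = ((h + √(-3 + h))/(-20 + h))/7 = (h + √(-3 + h))/(7*(-20 + h)))
t(y(-4))/(-947) = ((0 + √(-3 + 0))/(7*(-20 + 0)))/(-947) = ((⅐)*(0 + √(-3))/(-20))*(-1/947) = ((⅐)*(-1/20)*(0 + I*√3))*(-1/947) = ((⅐)*(-1/20)*(I*√3))*(-1/947) = -I*√3/140*(-1/947) = I*√3/132580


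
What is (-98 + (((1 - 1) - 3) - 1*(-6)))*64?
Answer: -6080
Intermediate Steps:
(-98 + (((1 - 1) - 3) - 1*(-6)))*64 = (-98 + ((0 - 3) + 6))*64 = (-98 + (-3 + 6))*64 = (-98 + 3)*64 = -95*64 = -6080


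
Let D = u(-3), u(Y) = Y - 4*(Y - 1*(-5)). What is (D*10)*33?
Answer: -3630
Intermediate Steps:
u(Y) = -20 - 3*Y (u(Y) = Y - 4*(Y + 5) = Y - 4*(5 + Y) = Y + (-20 - 4*Y) = -20 - 3*Y)
D = -11 (D = -20 - 3*(-3) = -20 + 9 = -11)
(D*10)*33 = -11*10*33 = -110*33 = -3630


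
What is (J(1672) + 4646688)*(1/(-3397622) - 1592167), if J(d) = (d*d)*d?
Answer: -12655346027584172190000/1698811 ≈ -7.4495e+15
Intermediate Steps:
J(d) = d³ (J(d) = d²*d = d³)
(J(1672) + 4646688)*(1/(-3397622) - 1592167) = (1672³ + 4646688)*(1/(-3397622) - 1592167) = (4674216448 + 4646688)*(-1/3397622 - 1592167) = 4678863136*(-5409581626875/3397622) = -12655346027584172190000/1698811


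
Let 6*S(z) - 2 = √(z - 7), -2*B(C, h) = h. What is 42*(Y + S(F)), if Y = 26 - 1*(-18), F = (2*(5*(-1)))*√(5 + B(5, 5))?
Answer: 1862 + 7*√(-7 - 5*√10) ≈ 1862.0 + 33.433*I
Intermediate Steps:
B(C, h) = -h/2
F = -5*√10 (F = (2*(5*(-1)))*√(5 - ½*5) = (2*(-5))*√(5 - 5/2) = -5*√10 ≈ -15.811)
S(z) = ⅓ + √(-7 + z)/6 (S(z) = ⅓ + √(z - 7)/6 = ⅓ + √(-7 + z)/6)
Y = 44 (Y = 26 + 18 = 44)
42*(Y + S(F)) = 42*(44 + (⅓ + √(-7 - 5*√10)/6)) = 42*(133/3 + √(-7 - 5*√10)/6) = 1862 + 7*√(-7 - 5*√10)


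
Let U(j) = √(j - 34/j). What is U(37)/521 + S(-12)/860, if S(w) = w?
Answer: -3/215 + √49395/19277 ≈ -0.0024242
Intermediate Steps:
U(37)/521 + S(-12)/860 = √(37 - 34/37)/521 - 12/860 = √(37 - 34*1/37)*(1/521) - 12*1/860 = √(37 - 34/37)*(1/521) - 3/215 = √(1335/37)*(1/521) - 3/215 = (√49395/37)*(1/521) - 3/215 = √49395/19277 - 3/215 = -3/215 + √49395/19277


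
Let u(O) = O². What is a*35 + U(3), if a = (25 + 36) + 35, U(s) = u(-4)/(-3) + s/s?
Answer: 10067/3 ≈ 3355.7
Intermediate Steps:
U(s) = -13/3 (U(s) = (-4)²/(-3) + s/s = 16*(-⅓) + 1 = -16/3 + 1 = -13/3)
a = 96 (a = 61 + 35 = 96)
a*35 + U(3) = 96*35 - 13/3 = 3360 - 13/3 = 10067/3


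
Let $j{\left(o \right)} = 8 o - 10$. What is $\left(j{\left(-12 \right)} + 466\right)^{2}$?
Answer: $129600$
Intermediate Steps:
$j{\left(o \right)} = -10 + 8 o$
$\left(j{\left(-12 \right)} + 466\right)^{2} = \left(\left(-10 + 8 \left(-12\right)\right) + 466\right)^{2} = \left(\left(-10 - 96\right) + 466\right)^{2} = \left(-106 + 466\right)^{2} = 360^{2} = 129600$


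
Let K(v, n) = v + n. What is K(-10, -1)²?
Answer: 121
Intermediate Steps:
K(v, n) = n + v
K(-10, -1)² = (-1 - 10)² = (-11)² = 121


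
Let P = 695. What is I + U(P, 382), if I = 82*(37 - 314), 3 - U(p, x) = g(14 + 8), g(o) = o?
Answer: -22733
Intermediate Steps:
U(p, x) = -19 (U(p, x) = 3 - (14 + 8) = 3 - 1*22 = 3 - 22 = -19)
I = -22714 (I = 82*(-277) = -22714)
I + U(P, 382) = -22714 - 19 = -22733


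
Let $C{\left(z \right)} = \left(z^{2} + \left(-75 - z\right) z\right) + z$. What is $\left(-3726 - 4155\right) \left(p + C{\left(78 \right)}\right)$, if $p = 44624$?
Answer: $-306192612$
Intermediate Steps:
$C{\left(z \right)} = z + z^{2} + z \left(-75 - z\right)$ ($C{\left(z \right)} = \left(z^{2} + z \left(-75 - z\right)\right) + z = z + z^{2} + z \left(-75 - z\right)$)
$\left(-3726 - 4155\right) \left(p + C{\left(78 \right)}\right) = \left(-3726 - 4155\right) \left(44624 - 5772\right) = - 7881 \left(44624 - 5772\right) = \left(-7881\right) 38852 = -306192612$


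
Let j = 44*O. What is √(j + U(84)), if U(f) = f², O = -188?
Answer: 8*I*√19 ≈ 34.871*I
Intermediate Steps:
j = -8272 (j = 44*(-188) = -8272)
√(j + U(84)) = √(-8272 + 84²) = √(-8272 + 7056) = √(-1216) = 8*I*√19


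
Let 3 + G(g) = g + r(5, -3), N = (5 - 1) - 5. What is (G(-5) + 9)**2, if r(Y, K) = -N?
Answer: 4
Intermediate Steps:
N = -1 (N = 4 - 5 = -1)
r(Y, K) = 1 (r(Y, K) = -1*(-1) = 1)
G(g) = -2 + g (G(g) = -3 + (g + 1) = -3 + (1 + g) = -2 + g)
(G(-5) + 9)**2 = ((-2 - 5) + 9)**2 = (-7 + 9)**2 = 2**2 = 4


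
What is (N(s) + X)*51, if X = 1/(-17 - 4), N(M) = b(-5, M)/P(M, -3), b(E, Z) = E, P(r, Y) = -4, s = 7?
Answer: 1717/28 ≈ 61.321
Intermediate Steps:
N(M) = 5/4 (N(M) = -5/(-4) = -5*(-¼) = 5/4)
X = -1/21 (X = 1/(-21) = -1/21 ≈ -0.047619)
(N(s) + X)*51 = (5/4 - 1/21)*51 = (101/84)*51 = 1717/28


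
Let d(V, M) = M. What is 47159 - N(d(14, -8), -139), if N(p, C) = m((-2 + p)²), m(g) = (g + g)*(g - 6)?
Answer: 28359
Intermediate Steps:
m(g) = 2*g*(-6 + g) (m(g) = (2*g)*(-6 + g) = 2*g*(-6 + g))
N(p, C) = 2*(-2 + p)²*(-6 + (-2 + p)²)
47159 - N(d(14, -8), -139) = 47159 - 2*(-2 - 8)²*(-6 + (-2 - 8)²) = 47159 - 2*(-10)²*(-6 + (-10)²) = 47159 - 2*100*(-6 + 100) = 47159 - 2*100*94 = 47159 - 1*18800 = 47159 - 18800 = 28359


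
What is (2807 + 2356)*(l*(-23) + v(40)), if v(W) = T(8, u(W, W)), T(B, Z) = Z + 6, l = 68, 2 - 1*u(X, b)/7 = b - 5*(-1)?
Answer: -9598017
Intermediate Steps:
u(X, b) = -21 - 7*b (u(X, b) = 14 - 7*(b - 5*(-1)) = 14 - 7*(b + 5) = 14 - 7*(5 + b) = 14 + (-35 - 7*b) = -21 - 7*b)
T(B, Z) = 6 + Z
v(W) = -15 - 7*W (v(W) = 6 + (-21 - 7*W) = -15 - 7*W)
(2807 + 2356)*(l*(-23) + v(40)) = (2807 + 2356)*(68*(-23) + (-15 - 7*40)) = 5163*(-1564 + (-15 - 280)) = 5163*(-1564 - 295) = 5163*(-1859) = -9598017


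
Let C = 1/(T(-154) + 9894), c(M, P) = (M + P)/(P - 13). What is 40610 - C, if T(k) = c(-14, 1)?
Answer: 4822071998/118741 ≈ 40610.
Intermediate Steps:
c(M, P) = (M + P)/(-13 + P)
T(k) = 13/12 (T(k) = (-14 + 1)/(-13 + 1) = -13/(-12) = -1/12*(-13) = 13/12)
C = 12/118741 (C = 1/(13/12 + 9894) = 1/(118741/12) = 12/118741 ≈ 0.00010106)
40610 - C = 40610 - 1*12/118741 = 40610 - 12/118741 = 4822071998/118741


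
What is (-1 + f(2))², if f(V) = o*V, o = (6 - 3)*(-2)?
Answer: 169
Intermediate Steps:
o = -6 (o = 3*(-2) = -6)
f(V) = -6*V
(-1 + f(2))² = (-1 - 6*2)² = (-1 - 12)² = (-13)² = 169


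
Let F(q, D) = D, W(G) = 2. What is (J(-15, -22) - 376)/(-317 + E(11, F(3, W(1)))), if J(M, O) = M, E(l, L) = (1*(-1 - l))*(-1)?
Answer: 391/305 ≈ 1.2820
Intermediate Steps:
E(l, L) = 1 + l (E(l, L) = (-1 - l)*(-1) = 1 + l)
(J(-15, -22) - 376)/(-317 + E(11, F(3, W(1)))) = (-15 - 376)/(-317 + (1 + 11)) = -391/(-317 + 12) = -391/(-305) = -391*(-1/305) = 391/305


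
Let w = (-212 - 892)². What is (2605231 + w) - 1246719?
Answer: 2577328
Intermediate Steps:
w = 1218816 (w = (-1104)² = 1218816)
(2605231 + w) - 1246719 = (2605231 + 1218816) - 1246719 = 3824047 - 1246719 = 2577328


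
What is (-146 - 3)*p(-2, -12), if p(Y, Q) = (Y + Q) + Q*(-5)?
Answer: -6854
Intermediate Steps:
p(Y, Q) = Y - 4*Q (p(Y, Q) = (Q + Y) - 5*Q = Y - 4*Q)
(-146 - 3)*p(-2, -12) = (-146 - 3)*(-2 - 4*(-12)) = -149*(-2 + 48) = -149*46 = -6854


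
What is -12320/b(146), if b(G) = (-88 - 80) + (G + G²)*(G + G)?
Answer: -110/55953 ≈ -0.0019659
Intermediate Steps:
b(G) = -168 + 2*G*(G + G²) (b(G) = -168 + (G + G²)*(2*G) = -168 + 2*G*(G + G²))
-12320/b(146) = -12320/(-168 + 2*146² + 2*146³) = -12320/(-168 + 2*21316 + 2*3112136) = -12320/(-168 + 42632 + 6224272) = -12320/6266736 = -12320*1/6266736 = -110/55953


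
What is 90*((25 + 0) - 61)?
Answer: -3240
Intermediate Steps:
90*((25 + 0) - 61) = 90*(25 - 61) = 90*(-36) = -3240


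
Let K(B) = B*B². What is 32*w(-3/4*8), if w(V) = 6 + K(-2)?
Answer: -64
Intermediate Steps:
K(B) = B³
w(V) = -2 (w(V) = 6 + (-2)³ = 6 - 8 = -2)
32*w(-3/4*8) = 32*(-2) = -64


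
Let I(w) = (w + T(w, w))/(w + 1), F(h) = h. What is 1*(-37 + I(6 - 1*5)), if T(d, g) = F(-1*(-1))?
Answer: -36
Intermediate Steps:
T(d, g) = 1 (T(d, g) = -1*(-1) = 1)
I(w) = 1 (I(w) = (w + 1)/(w + 1) = (1 + w)/(1 + w) = 1)
1*(-37 + I(6 - 1*5)) = 1*(-37 + 1) = 1*(-36) = -36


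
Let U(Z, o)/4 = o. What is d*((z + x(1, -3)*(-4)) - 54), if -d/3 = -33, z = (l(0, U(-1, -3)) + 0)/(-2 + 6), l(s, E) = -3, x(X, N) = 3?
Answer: -26433/4 ≈ -6608.3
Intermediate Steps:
U(Z, o) = 4*o
z = -¾ (z = (-3 + 0)/(-2 + 6) = -3/4 = -3*¼ = -¾ ≈ -0.75000)
d = 99 (d = -3*(-33) = 99)
d*((z + x(1, -3)*(-4)) - 54) = 99*((-¾ + 3*(-4)) - 54) = 99*((-¾ - 12) - 54) = 99*(-51/4 - 54) = 99*(-267/4) = -26433/4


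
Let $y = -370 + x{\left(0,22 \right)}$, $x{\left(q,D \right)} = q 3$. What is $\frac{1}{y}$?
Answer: $- \frac{1}{370} \approx -0.0027027$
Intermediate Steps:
$x{\left(q,D \right)} = 3 q$
$y = -370$ ($y = -370 + 3 \cdot 0 = -370 + 0 = -370$)
$\frac{1}{y} = \frac{1}{-370} = - \frac{1}{370}$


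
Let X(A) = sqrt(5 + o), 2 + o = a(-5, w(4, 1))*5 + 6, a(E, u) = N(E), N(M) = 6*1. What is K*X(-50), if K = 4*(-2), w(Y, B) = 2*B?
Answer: -8*sqrt(39) ≈ -49.960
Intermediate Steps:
N(M) = 6
K = -8
a(E, u) = 6
o = 34 (o = -2 + (6*5 + 6) = -2 + (30 + 6) = -2 + 36 = 34)
X(A) = sqrt(39) (X(A) = sqrt(5 + 34) = sqrt(39))
K*X(-50) = -8*sqrt(39)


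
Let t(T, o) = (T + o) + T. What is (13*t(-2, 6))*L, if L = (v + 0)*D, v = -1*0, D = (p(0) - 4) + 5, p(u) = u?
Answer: 0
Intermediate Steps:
t(T, o) = o + 2*T
D = 1 (D = (0 - 4) + 5 = -4 + 5 = 1)
v = 0
L = 0 (L = (0 + 0)*1 = 0*1 = 0)
(13*t(-2, 6))*L = (13*(6 + 2*(-2)))*0 = (13*(6 - 4))*0 = (13*2)*0 = 26*0 = 0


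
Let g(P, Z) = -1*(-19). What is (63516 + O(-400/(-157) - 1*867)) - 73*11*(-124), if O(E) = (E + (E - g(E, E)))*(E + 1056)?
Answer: -4232706621/24649 ≈ -1.7172e+5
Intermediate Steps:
g(P, Z) = 19
O(E) = (-19 + 2*E)*(1056 + E) (O(E) = (E + (E - 1*19))*(E + 1056) = (E + (E - 19))*(1056 + E) = (E + (-19 + E))*(1056 + E) = (-19 + 2*E)*(1056 + E))
(63516 + O(-400/(-157) - 1*867)) - 73*11*(-124) = (63516 + (-20064 + 2*(-400/(-157) - 1*867)² + 2093*(-400/(-157) - 1*867))) - 73*11*(-124) = (63516 + (-20064 + 2*(-400*(-1/157) - 867)² + 2093*(-400*(-1/157) - 867))) - 803*(-124) = (63516 + (-20064 + 2*(400/157 - 867)² + 2093*(400/157 - 867))) + 99572 = (63516 + (-20064 + 2*(-135719/157)² + 2093*(-135719/157))) + 99572 = (63516 + (-20064 + 2*(18419646961/24649) - 284059867/157)) + 99572 = (63516 + (-20064 + 36839293922/24649 - 284059867/157)) + 99572 = (63516 - 8252662733/24649) + 99572 = -6687056849/24649 + 99572 = -4232706621/24649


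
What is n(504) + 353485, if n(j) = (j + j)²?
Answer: 1369549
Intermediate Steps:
n(j) = 4*j² (n(j) = (2*j)² = 4*j²)
n(504) + 353485 = 4*504² + 353485 = 4*254016 + 353485 = 1016064 + 353485 = 1369549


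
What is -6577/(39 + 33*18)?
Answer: -6577/633 ≈ -10.390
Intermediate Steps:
-6577/(39 + 33*18) = -6577/(39 + 594) = -6577/633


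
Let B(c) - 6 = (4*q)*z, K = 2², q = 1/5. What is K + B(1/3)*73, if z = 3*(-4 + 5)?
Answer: 3086/5 ≈ 617.20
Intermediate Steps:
z = 3 (z = 3*1 = 3)
q = ⅕ (q = 1*(⅕) = ⅕ ≈ 0.20000)
K = 4
B(c) = 42/5 (B(c) = 6 + (4*(⅕))*3 = 6 + (⅘)*3 = 6 + 12/5 = 42/5)
K + B(1/3)*73 = 4 + (42/5)*73 = 4 + 3066/5 = 3086/5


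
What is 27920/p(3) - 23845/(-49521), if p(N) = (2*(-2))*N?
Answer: -115195015/49521 ≈ -2326.2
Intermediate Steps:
p(N) = -4*N
27920/p(3) - 23845/(-49521) = 27920/((-4*3)) - 23845/(-49521) = 27920/(-12) - 23845*(-1/49521) = 27920*(-1/12) + 23845/49521 = -6980/3 + 23845/49521 = -115195015/49521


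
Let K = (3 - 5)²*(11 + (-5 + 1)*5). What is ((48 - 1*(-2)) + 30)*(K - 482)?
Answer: -41440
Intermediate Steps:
K = -36 (K = (-2)²*(11 - 4*5) = 4*(11 - 20) = 4*(-9) = -36)
((48 - 1*(-2)) + 30)*(K - 482) = ((48 - 1*(-2)) + 30)*(-36 - 482) = ((48 + 2) + 30)*(-518) = (50 + 30)*(-518) = 80*(-518) = -41440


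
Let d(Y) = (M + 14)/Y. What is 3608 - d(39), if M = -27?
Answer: 10825/3 ≈ 3608.3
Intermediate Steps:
d(Y) = -13/Y (d(Y) = (-27 + 14)/Y = -13/Y)
3608 - d(39) = 3608 - (-13)/39 = 3608 - 1*(-1/3) = 3608 + 1/3 = 10825/3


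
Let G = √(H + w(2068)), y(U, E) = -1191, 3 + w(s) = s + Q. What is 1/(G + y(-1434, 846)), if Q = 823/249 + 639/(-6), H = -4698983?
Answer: -593118/3045520093 - I*√1164880044390/3045520093 ≈ -0.00019475 - 0.00035439*I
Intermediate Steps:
Q = -51391/498 (Q = 823*(1/249) + 639*(-⅙) = 823/249 - 213/2 = -51391/498 ≈ -103.19)
w(s) = -52885/498 + s (w(s) = -3 + (s - 51391/498) = -3 + (-51391/498 + s) = -52885/498 + s)
G = I*√1164880044390/498 (G = √(-4698983 + (-52885/498 + 2068)) = √(-4698983 + 976979/498) = √(-2339116555/498) = I*√1164880044390/498 ≈ 2167.3*I)
1/(G + y(-1434, 846)) = 1/(I*√1164880044390/498 - 1191) = 1/(-1191 + I*√1164880044390/498)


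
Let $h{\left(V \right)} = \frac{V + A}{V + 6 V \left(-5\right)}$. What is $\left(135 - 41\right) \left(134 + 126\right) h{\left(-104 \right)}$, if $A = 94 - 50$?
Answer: $- \frac{14100}{29} \approx -486.21$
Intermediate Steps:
$A = 44$ ($A = 94 - 50 = 44$)
$h{\left(V \right)} = - \frac{44 + V}{29 V}$ ($h{\left(V \right)} = \frac{V + 44}{V + 6 V \left(-5\right)} = \frac{44 + V}{V - 30 V} = \frac{44 + V}{\left(-29\right) V} = \left(44 + V\right) \left(- \frac{1}{29 V}\right) = - \frac{44 + V}{29 V}$)
$\left(135 - 41\right) \left(134 + 126\right) h{\left(-104 \right)} = \left(135 - 41\right) \left(134 + 126\right) \frac{-44 - -104}{29 \left(-104\right)} = 94 \cdot 260 \cdot \frac{1}{29} \left(- \frac{1}{104}\right) \left(-44 + 104\right) = 24440 \cdot \frac{1}{29} \left(- \frac{1}{104}\right) 60 = 24440 \left(- \frac{15}{754}\right) = - \frac{14100}{29}$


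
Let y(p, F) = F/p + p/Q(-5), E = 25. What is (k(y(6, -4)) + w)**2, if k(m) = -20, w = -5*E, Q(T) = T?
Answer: 21025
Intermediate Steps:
w = -125 (w = -5*25 = -125)
y(p, F) = -p/5 + F/p (y(p, F) = F/p + p/(-5) = F/p + p*(-1/5) = F/p - p/5 = -p/5 + F/p)
(k(y(6, -4)) + w)**2 = (-20 - 125)**2 = (-145)**2 = 21025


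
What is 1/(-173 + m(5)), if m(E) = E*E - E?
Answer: -1/153 ≈ -0.0065359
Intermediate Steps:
m(E) = E² - E
1/(-173 + m(5)) = 1/(-173 + 5*(-1 + 5)) = 1/(-173 + 5*4) = 1/(-173 + 20) = 1/(-153) = -1/153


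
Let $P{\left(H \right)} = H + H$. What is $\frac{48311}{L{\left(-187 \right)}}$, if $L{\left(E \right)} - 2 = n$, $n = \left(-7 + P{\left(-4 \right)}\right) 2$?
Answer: $- \frac{48311}{28} \approx -1725.4$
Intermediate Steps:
$P{\left(H \right)} = 2 H$
$n = -30$ ($n = \left(-7 + 2 \left(-4\right)\right) 2 = \left(-7 - 8\right) 2 = \left(-15\right) 2 = -30$)
$L{\left(E \right)} = -28$ ($L{\left(E \right)} = 2 - 30 = -28$)
$\frac{48311}{L{\left(-187 \right)}} = \frac{48311}{-28} = 48311 \left(- \frac{1}{28}\right) = - \frac{48311}{28}$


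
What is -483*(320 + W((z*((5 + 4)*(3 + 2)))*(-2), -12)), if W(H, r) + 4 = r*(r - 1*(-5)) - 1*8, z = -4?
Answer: -189336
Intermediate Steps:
W(H, r) = -12 + r*(5 + r) (W(H, r) = -4 + (r*(r - 1*(-5)) - 1*8) = -4 + (r*(r + 5) - 8) = -4 + (r*(5 + r) - 8) = -4 + (-8 + r*(5 + r)) = -12 + r*(5 + r))
-483*(320 + W((z*((5 + 4)*(3 + 2)))*(-2), -12)) = -483*(320 + (-12 + (-12)² + 5*(-12))) = -483*(320 + (-12 + 144 - 60)) = -483*(320 + 72) = -483*392 = -189336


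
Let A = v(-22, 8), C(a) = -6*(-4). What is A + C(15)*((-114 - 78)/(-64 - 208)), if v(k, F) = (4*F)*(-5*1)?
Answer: -2432/17 ≈ -143.06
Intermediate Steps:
C(a) = 24
v(k, F) = -20*F (v(k, F) = (4*F)*(-5) = -20*F)
A = -160 (A = -20*8 = -160)
A + C(15)*((-114 - 78)/(-64 - 208)) = -160 + 24*((-114 - 78)/(-64 - 208)) = -160 + 24*(-192/(-272)) = -160 + 24*(-192*(-1/272)) = -160 + 24*(12/17) = -160 + 288/17 = -2432/17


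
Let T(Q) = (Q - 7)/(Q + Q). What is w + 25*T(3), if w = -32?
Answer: -146/3 ≈ -48.667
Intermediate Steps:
T(Q) = (-7 + Q)/(2*Q) (T(Q) = (-7 + Q)/((2*Q)) = (-7 + Q)*(1/(2*Q)) = (-7 + Q)/(2*Q))
w + 25*T(3) = -32 + 25*((½)*(-7 + 3)/3) = -32 + 25*((½)*(⅓)*(-4)) = -32 + 25*(-⅔) = -32 - 50/3 = -146/3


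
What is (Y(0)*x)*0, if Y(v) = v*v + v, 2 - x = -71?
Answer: 0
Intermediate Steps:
x = 73 (x = 2 - 1*(-71) = 2 + 71 = 73)
Y(v) = v + v² (Y(v) = v² + v = v + v²)
(Y(0)*x)*0 = ((0*(1 + 0))*73)*0 = ((0*1)*73)*0 = (0*73)*0 = 0*0 = 0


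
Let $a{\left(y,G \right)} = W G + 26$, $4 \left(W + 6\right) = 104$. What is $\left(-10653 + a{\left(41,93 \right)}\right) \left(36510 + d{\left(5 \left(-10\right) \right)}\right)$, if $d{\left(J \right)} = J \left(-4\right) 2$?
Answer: $-323589970$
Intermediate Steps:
$W = 20$ ($W = -6 + \frac{1}{4} \cdot 104 = -6 + 26 = 20$)
$a{\left(y,G \right)} = 26 + 20 G$ ($a{\left(y,G \right)} = 20 G + 26 = 26 + 20 G$)
$d{\left(J \right)} = - 8 J$ ($d{\left(J \right)} = - 4 J 2 = - 8 J$)
$\left(-10653 + a{\left(41,93 \right)}\right) \left(36510 + d{\left(5 \left(-10\right) \right)}\right) = \left(-10653 + \left(26 + 20 \cdot 93\right)\right) \left(36510 - 8 \cdot 5 \left(-10\right)\right) = \left(-10653 + \left(26 + 1860\right)\right) \left(36510 - -400\right) = \left(-10653 + 1886\right) \left(36510 + 400\right) = \left(-8767\right) 36910 = -323589970$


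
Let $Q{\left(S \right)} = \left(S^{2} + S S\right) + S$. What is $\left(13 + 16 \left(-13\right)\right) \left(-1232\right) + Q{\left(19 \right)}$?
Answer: $240981$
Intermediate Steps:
$Q{\left(S \right)} = S + 2 S^{2}$ ($Q{\left(S \right)} = \left(S^{2} + S^{2}\right) + S = 2 S^{2} + S = S + 2 S^{2}$)
$\left(13 + 16 \left(-13\right)\right) \left(-1232\right) + Q{\left(19 \right)} = \left(13 + 16 \left(-13\right)\right) \left(-1232\right) + 19 \left(1 + 2 \cdot 19\right) = \left(13 - 208\right) \left(-1232\right) + 19 \left(1 + 38\right) = \left(-195\right) \left(-1232\right) + 19 \cdot 39 = 240240 + 741 = 240981$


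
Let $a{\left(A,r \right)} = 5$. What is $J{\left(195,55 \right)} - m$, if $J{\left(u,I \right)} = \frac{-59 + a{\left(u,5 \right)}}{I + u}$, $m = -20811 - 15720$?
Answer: $\frac{4566348}{125} \approx 36531.0$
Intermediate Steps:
$m = -36531$ ($m = -20811 - 15720 = -36531$)
$J{\left(u,I \right)} = - \frac{54}{I + u}$ ($J{\left(u,I \right)} = \frac{-59 + 5}{I + u} = - \frac{54}{I + u}$)
$J{\left(195,55 \right)} - m = - \frac{54}{55 + 195} - -36531 = - \frac{54}{250} + 36531 = \left(-54\right) \frac{1}{250} + 36531 = - \frac{27}{125} + 36531 = \frac{4566348}{125}$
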